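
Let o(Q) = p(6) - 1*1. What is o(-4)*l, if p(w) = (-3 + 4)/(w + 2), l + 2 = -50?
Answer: 91/2 ≈ 45.500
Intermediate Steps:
l = -52 (l = -2 - 50 = -52)
p(w) = 1/(2 + w)
o(Q) = -7/8 (o(Q) = 1/(2 + 6) - 1*1 = 1/8 - 1 = ⅛ - 1 = -7/8)
o(-4)*l = -7/8*(-52) = 91/2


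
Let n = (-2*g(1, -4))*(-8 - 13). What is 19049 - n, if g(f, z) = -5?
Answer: 19259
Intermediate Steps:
n = -210 (n = (-2*(-5))*(-8 - 13) = 10*(-21) = -210)
19049 - n = 19049 - 1*(-210) = 19049 + 210 = 19259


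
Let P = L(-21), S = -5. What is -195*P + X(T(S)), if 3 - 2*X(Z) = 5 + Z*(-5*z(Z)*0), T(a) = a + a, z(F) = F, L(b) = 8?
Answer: -1561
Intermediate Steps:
P = 8
T(a) = 2*a
X(Z) = -1 (X(Z) = 3/2 - (5 + Z*(-5*Z*0))/2 = 3/2 - (5 + Z*0)/2 = 3/2 - (5 + 0)/2 = 3/2 - ½*5 = 3/2 - 5/2 = -1)
-195*P + X(T(S)) = -195*8 - 1 = -1560 - 1 = -1561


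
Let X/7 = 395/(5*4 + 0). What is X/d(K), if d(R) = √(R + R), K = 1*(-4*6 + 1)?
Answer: -553*I*√46/184 ≈ -20.384*I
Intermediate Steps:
K = -23 (K = 1*(-24 + 1) = 1*(-23) = -23)
d(R) = √2*√R (d(R) = √(2*R) = √2*√R)
X = 553/4 (X = 7*(395/(5*4 + 0)) = 7*(395/(20 + 0)) = 7*(395/20) = 7*((1/20)*395) = 7*(79/4) = 553/4 ≈ 138.25)
X/d(K) = 553/(4*((√2*√(-23)))) = 553/(4*((√2*(I*√23)))) = 553/(4*((I*√46))) = 553*(-I*√46/46)/4 = -553*I*√46/184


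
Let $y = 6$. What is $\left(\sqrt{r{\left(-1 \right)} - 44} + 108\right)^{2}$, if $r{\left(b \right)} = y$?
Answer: $\left(108 + i \sqrt{38}\right)^{2} \approx 11626.0 + 1331.5 i$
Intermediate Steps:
$r{\left(b \right)} = 6$
$\left(\sqrt{r{\left(-1 \right)} - 44} + 108\right)^{2} = \left(\sqrt{6 - 44} + 108\right)^{2} = \left(\sqrt{-38} + 108\right)^{2} = \left(i \sqrt{38} + 108\right)^{2} = \left(108 + i \sqrt{38}\right)^{2}$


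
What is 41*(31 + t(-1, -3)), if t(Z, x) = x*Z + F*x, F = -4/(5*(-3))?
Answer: 6806/5 ≈ 1361.2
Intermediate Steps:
F = 4/15 (F = -4/(-15) = -1/15*(-4) = 4/15 ≈ 0.26667)
t(Z, x) = 4*x/15 + Z*x (t(Z, x) = x*Z + 4*x/15 = Z*x + 4*x/15 = 4*x/15 + Z*x)
41*(31 + t(-1, -3)) = 41*(31 + (1/15)*(-3)*(4 + 15*(-1))) = 41*(31 + (1/15)*(-3)*(4 - 15)) = 41*(31 + (1/15)*(-3)*(-11)) = 41*(31 + 11/5) = 41*(166/5) = 6806/5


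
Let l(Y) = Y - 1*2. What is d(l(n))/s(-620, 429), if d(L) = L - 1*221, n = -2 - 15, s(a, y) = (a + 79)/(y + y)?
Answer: 205920/541 ≈ 380.63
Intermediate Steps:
s(a, y) = (79 + a)/(2*y) (s(a, y) = (79 + a)/((2*y)) = (79 + a)*(1/(2*y)) = (79 + a)/(2*y))
n = -17
l(Y) = -2 + Y (l(Y) = Y - 2 = -2 + Y)
d(L) = -221 + L (d(L) = L - 221 = -221 + L)
d(l(n))/s(-620, 429) = (-221 + (-2 - 17))/(((½)*(79 - 620)/429)) = (-221 - 19)/(((½)*(1/429)*(-541))) = -240/(-541/858) = -240*(-858/541) = 205920/541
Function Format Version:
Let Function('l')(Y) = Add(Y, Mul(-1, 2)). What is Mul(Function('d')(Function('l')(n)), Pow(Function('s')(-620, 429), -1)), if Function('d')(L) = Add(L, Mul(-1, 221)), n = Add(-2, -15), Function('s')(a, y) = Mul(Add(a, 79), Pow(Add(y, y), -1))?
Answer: Rational(205920, 541) ≈ 380.63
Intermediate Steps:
Function('s')(a, y) = Mul(Rational(1, 2), Pow(y, -1), Add(79, a)) (Function('s')(a, y) = Mul(Add(79, a), Pow(Mul(2, y), -1)) = Mul(Add(79, a), Mul(Rational(1, 2), Pow(y, -1))) = Mul(Rational(1, 2), Pow(y, -1), Add(79, a)))
n = -17
Function('l')(Y) = Add(-2, Y) (Function('l')(Y) = Add(Y, -2) = Add(-2, Y))
Function('d')(L) = Add(-221, L) (Function('d')(L) = Add(L, -221) = Add(-221, L))
Mul(Function('d')(Function('l')(n)), Pow(Function('s')(-620, 429), -1)) = Mul(Add(-221, Add(-2, -17)), Pow(Mul(Rational(1, 2), Pow(429, -1), Add(79, -620)), -1)) = Mul(Add(-221, -19), Pow(Mul(Rational(1, 2), Rational(1, 429), -541), -1)) = Mul(-240, Pow(Rational(-541, 858), -1)) = Mul(-240, Rational(-858, 541)) = Rational(205920, 541)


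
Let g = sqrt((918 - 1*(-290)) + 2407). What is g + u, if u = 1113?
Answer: 1113 + sqrt(3615) ≈ 1173.1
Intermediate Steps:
g = sqrt(3615) (g = sqrt((918 + 290) + 2407) = sqrt(1208 + 2407) = sqrt(3615) ≈ 60.125)
g + u = sqrt(3615) + 1113 = 1113 + sqrt(3615)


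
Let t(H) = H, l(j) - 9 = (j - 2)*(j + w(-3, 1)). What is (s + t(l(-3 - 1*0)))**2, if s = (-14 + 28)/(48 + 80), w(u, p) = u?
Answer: 6265009/4096 ≈ 1529.5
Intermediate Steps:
l(j) = 9 + (-3 + j)*(-2 + j) (l(j) = 9 + (j - 2)*(j - 3) = 9 + (-2 + j)*(-3 + j) = 9 + (-3 + j)*(-2 + j))
s = 7/64 (s = 14/128 = 14*(1/128) = 7/64 ≈ 0.10938)
(s + t(l(-3 - 1*0)))**2 = (7/64 + (15 + (-3 - 1*0)**2 - 5*(-3 - 1*0)))**2 = (7/64 + (15 + (-3 + 0)**2 - 5*(-3 + 0)))**2 = (7/64 + (15 + (-3)**2 - 5*(-3)))**2 = (7/64 + (15 + 9 + 15))**2 = (7/64 + 39)**2 = (2503/64)**2 = 6265009/4096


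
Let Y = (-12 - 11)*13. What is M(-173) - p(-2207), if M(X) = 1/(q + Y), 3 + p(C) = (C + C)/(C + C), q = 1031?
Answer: 1465/732 ≈ 2.0014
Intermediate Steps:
Y = -299 (Y = -23*13 = -299)
p(C) = -2 (p(C) = -3 + (C + C)/(C + C) = -3 + (2*C)/((2*C)) = -3 + (2*C)*(1/(2*C)) = -3 + 1 = -2)
M(X) = 1/732 (M(X) = 1/(1031 - 299) = 1/732)
M(-173) - p(-2207) = 1/732 - 1*(-2) = 1/732 + 2 = 1465/732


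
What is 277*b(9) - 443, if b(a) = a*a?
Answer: 21994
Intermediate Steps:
b(a) = a**2
277*b(9) - 443 = 277*9**2 - 443 = 277*81 - 443 = 22437 - 443 = 21994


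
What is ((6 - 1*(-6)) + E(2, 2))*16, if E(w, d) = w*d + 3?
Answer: 304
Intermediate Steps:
E(w, d) = 3 + d*w (E(w, d) = d*w + 3 = 3 + d*w)
((6 - 1*(-6)) + E(2, 2))*16 = ((6 - 1*(-6)) + (3 + 2*2))*16 = ((6 + 6) + (3 + 4))*16 = (12 + 7)*16 = 19*16 = 304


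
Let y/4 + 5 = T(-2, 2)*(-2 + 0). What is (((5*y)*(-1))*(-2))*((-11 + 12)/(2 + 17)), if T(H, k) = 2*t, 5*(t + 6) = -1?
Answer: 792/19 ≈ 41.684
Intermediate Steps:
t = -31/5 (t = -6 + (⅕)*(-1) = -6 - ⅕ = -31/5 ≈ -6.2000)
T(H, k) = -62/5 (T(H, k) = 2*(-31/5) = -62/5)
y = 396/5 (y = -20 + 4*(-62*(-2 + 0)/5) = -20 + 4*(-62/5*(-2)) = -20 + 4*(124/5) = -20 + 496/5 = 396/5 ≈ 79.200)
(((5*y)*(-1))*(-2))*((-11 + 12)/(2 + 17)) = (((5*(396/5))*(-1))*(-2))*((-11 + 12)/(2 + 17)) = ((396*(-1))*(-2))*(1/19) = (-396*(-2))*(1*(1/19)) = 792*(1/19) = 792/19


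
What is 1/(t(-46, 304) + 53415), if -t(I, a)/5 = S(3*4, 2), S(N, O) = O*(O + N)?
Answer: 1/53275 ≈ 1.8771e-5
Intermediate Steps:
S(N, O) = O*(N + O)
t(I, a) = -140 (t(I, a) = -10*(3*4 + 2) = -10*(12 + 2) = -10*14 = -5*28 = -140)
1/(t(-46, 304) + 53415) = 1/(-140 + 53415) = 1/53275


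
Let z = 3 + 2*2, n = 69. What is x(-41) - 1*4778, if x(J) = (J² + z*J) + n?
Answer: -3315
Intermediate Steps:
z = 7 (z = 3 + 4 = 7)
x(J) = 69 + J² + 7*J (x(J) = (J² + 7*J) + 69 = 69 + J² + 7*J)
x(-41) - 1*4778 = (69 + (-41)² + 7*(-41)) - 1*4778 = (69 + 1681 - 287) - 4778 = 1463 - 4778 = -3315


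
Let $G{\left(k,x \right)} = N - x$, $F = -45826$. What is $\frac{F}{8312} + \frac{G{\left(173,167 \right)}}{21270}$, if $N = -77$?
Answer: $- \frac{244186787}{44199060} \approx -5.5247$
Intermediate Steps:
$G{\left(k,x \right)} = -77 - x$
$\frac{F}{8312} + \frac{G{\left(173,167 \right)}}{21270} = - \frac{45826}{8312} + \frac{-77 - 167}{21270} = \left(-45826\right) \frac{1}{8312} + \left(-77 - 167\right) \frac{1}{21270} = - \frac{22913}{4156} - \frac{122}{10635} = - \frac{244186787}{44199060}$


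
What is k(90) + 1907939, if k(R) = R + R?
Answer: 1908119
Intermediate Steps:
k(R) = 2*R
k(90) + 1907939 = 2*90 + 1907939 = 180 + 1907939 = 1908119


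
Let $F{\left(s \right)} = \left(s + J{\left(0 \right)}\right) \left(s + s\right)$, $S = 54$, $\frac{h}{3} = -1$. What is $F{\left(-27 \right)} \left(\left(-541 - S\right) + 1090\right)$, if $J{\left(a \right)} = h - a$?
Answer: $801900$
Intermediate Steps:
$h = -3$ ($h = 3 \left(-1\right) = -3$)
$J{\left(a \right)} = -3 - a$
$F{\left(s \right)} = 2 s \left(-3 + s\right)$ ($F{\left(s \right)} = \left(s - 3\right) \left(s + s\right) = \left(s + \left(-3 + 0\right)\right) 2 s = \left(s - 3\right) 2 s = \left(-3 + s\right) 2 s = 2 s \left(-3 + s\right)$)
$F{\left(-27 \right)} \left(\left(-541 - S\right) + 1090\right) = 2 \left(-27\right) \left(-3 - 27\right) \left(\left(-541 - 54\right) + 1090\right) = 2 \left(-27\right) \left(-30\right) \left(\left(-541 - 54\right) + 1090\right) = 1620 \left(-595 + 1090\right) = 1620 \cdot 495 = 801900$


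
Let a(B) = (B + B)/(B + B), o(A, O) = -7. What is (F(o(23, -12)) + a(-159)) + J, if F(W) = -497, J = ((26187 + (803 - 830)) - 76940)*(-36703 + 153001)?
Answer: -5905612936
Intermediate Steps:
J = -5905612440 (J = ((26187 - 27) - 76940)*116298 = (26160 - 76940)*116298 = -50780*116298 = -5905612440)
a(B) = 1 (a(B) = (2*B)/((2*B)) = (2*B)*(1/(2*B)) = 1)
(F(o(23, -12)) + a(-159)) + J = (-497 + 1) - 5905612440 = -496 - 5905612440 = -5905612936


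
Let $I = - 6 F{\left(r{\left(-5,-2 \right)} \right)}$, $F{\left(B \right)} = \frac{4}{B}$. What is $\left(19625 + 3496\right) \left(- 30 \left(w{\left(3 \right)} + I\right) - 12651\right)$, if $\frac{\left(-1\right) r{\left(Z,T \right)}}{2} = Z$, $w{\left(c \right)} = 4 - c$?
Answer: $-291532689$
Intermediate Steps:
$r{\left(Z,T \right)} = - 2 Z$
$I = - \frac{12}{5}$ ($I = - 6 \frac{4}{\left(-2\right) \left(-5\right)} = - 6 \cdot \frac{4}{10} = - 6 \cdot 4 \cdot \frac{1}{10} = \left(-6\right) \frac{2}{5} = - \frac{12}{5} \approx -2.4$)
$\left(19625 + 3496\right) \left(- 30 \left(w{\left(3 \right)} + I\right) - 12651\right) = \left(19625 + 3496\right) \left(- 30 \left(\left(4 - 3\right) - \frac{12}{5}\right) - 12651\right) = 23121 \left(- 30 \left(\left(4 - 3\right) - \frac{12}{5}\right) - 12651\right) = 23121 \left(- 30 \left(1 - \frac{12}{5}\right) - 12651\right) = 23121 \left(\left(-30\right) \left(- \frac{7}{5}\right) - 12651\right) = 23121 \left(42 - 12651\right) = 23121 \left(-12609\right) = -291532689$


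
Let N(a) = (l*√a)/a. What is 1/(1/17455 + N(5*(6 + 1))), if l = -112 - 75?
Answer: -122185/2130850177438 - 11394920735*√35/2130850177438 ≈ -0.031637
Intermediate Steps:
l = -187
N(a) = -187/√a (N(a) = (-187*√a)/a = -187/√a)
1/(1/17455 + N(5*(6 + 1))) = 1/(1/17455 - 187*√5/(5*√(6 + 1))) = 1/(1/17455 - 187*√35/35)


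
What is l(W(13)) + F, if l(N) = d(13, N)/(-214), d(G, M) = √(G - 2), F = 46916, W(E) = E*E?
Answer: 46916 - √11/214 ≈ 46916.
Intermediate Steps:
W(E) = E²
d(G, M) = √(-2 + G)
l(N) = -√11/214 (l(N) = √(-2 + 13)/(-214) = √11*(-1/214) = -√11/214)
l(W(13)) + F = -√11/214 + 46916 = 46916 - √11/214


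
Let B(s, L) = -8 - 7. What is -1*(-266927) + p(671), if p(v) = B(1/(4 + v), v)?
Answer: 266912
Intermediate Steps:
B(s, L) = -15
p(v) = -15
-1*(-266927) + p(671) = -1*(-266927) - 15 = 266927 - 15 = 266912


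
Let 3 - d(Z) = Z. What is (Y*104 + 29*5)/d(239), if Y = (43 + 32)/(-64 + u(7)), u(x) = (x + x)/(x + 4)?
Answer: -475/5428 ≈ -0.087509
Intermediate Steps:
d(Z) = 3 - Z
u(x) = 2*x/(4 + x) (u(x) = (2*x)/(4 + x) = 2*x/(4 + x))
Y = -55/46 (Y = (43 + 32)/(-64 + 2*7/(4 + 7)) = 75/(-64 + 2*7/11) = 75/(-64 + 2*7*(1/11)) = 75/(-64 + 14/11) = 75/(-690/11) = 75*(-11/690) = -55/46 ≈ -1.1957)
(Y*104 + 29*5)/d(239) = (-55/46*104 + 29*5)/(3 - 1*239) = (-2860/23 + 145)/(3 - 239) = (475/23)/(-236) = (475/23)*(-1/236) = -475/5428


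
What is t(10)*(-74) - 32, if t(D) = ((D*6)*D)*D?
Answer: -444032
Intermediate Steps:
t(D) = 6*D**3 (t(D) = ((6*D)*D)*D = (6*D**2)*D = 6*D**3)
t(10)*(-74) - 32 = (6*10**3)*(-74) - 32 = (6*1000)*(-74) - 32 = 6000*(-74) - 32 = -444000 - 32 = -444032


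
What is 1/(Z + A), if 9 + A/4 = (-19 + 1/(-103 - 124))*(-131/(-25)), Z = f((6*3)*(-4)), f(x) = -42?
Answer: -5675/2703186 ≈ -0.0020994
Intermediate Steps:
Z = -42
A = -2464836/5675 (A = -36 + 4*((-19 + 1/(-103 - 124))*(-131/(-25))) = -36 + 4*((-19 + 1/(-227))*(-131*(-1/25))) = -36 + 4*((-19 - 1/227)*(131/25)) = -36 + 4*(-4314/227*131/25) = -36 + 4*(-565134/5675) = -36 - 2260536/5675 = -2464836/5675 ≈ -434.33)
1/(Z + A) = 1/(-42 - 2464836/5675) = 1/(-2703186/5675) = -5675/2703186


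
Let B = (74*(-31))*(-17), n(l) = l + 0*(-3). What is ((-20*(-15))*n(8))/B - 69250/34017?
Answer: -77028550/39017499 ≈ -1.9742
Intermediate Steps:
n(l) = l (n(l) = l + 0 = l)
B = 38998 (B = -2294*(-17) = 38998)
((-20*(-15))*n(8))/B - 69250/34017 = (-20*(-15)*8)/38998 - 69250/34017 = (300*8)*(1/38998) - 69250*1/34017 = 2400*(1/38998) - 69250/34017 = 1200/19499 - 69250/34017 = -77028550/39017499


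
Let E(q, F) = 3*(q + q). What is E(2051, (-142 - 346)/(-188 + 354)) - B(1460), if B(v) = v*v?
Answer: -2119294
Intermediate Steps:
E(q, F) = 6*q (E(q, F) = 3*(2*q) = 6*q)
B(v) = v²
E(2051, (-142 - 346)/(-188 + 354)) - B(1460) = 6*2051 - 1*1460² = 12306 - 1*2131600 = 12306 - 2131600 = -2119294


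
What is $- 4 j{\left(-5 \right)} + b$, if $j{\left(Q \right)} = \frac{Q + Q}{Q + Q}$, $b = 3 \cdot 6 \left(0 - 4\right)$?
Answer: $-76$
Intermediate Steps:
$b = -72$ ($b = 18 \left(0 - 4\right) = 18 \left(-4\right) = -72$)
$j{\left(Q \right)} = 1$ ($j{\left(Q \right)} = \frac{2 Q}{2 Q} = 2 Q \frac{1}{2 Q} = 1$)
$- 4 j{\left(-5 \right)} + b = \left(-4\right) 1 - 72 = -4 - 72 = -76$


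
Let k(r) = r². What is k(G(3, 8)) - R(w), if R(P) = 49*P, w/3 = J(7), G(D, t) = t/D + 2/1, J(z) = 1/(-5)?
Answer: 2303/45 ≈ 51.178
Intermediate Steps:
J(z) = -⅕ (J(z) = 1*(-⅕) = -⅕)
G(D, t) = 2 + t/D (G(D, t) = t/D + 2*1 = t/D + 2 = 2 + t/D)
w = -⅗ (w = 3*(-⅕) = -⅗ ≈ -0.60000)
k(G(3, 8)) - R(w) = (2 + 8/3)² - 49*(-3)/5 = (2 + 8*(⅓))² - 1*(-147/5) = (2 + 8/3)² + 147/5 = (14/3)² + 147/5 = 196/9 + 147/5 = 2303/45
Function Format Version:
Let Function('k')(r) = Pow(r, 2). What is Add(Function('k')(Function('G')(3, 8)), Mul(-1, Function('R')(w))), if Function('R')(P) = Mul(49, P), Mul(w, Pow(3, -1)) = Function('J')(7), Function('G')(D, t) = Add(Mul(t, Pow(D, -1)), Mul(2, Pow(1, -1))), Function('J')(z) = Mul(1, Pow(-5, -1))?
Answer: Rational(2303, 45) ≈ 51.178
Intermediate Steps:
Function('J')(z) = Rational(-1, 5) (Function('J')(z) = Mul(1, Rational(-1, 5)) = Rational(-1, 5))
Function('G')(D, t) = Add(2, Mul(t, Pow(D, -1))) (Function('G')(D, t) = Add(Mul(t, Pow(D, -1)), Mul(2, 1)) = Add(Mul(t, Pow(D, -1)), 2) = Add(2, Mul(t, Pow(D, -1))))
w = Rational(-3, 5) (w = Mul(3, Rational(-1, 5)) = Rational(-3, 5) ≈ -0.60000)
Add(Function('k')(Function('G')(3, 8)), Mul(-1, Function('R')(w))) = Add(Pow(Add(2, Mul(8, Pow(3, -1))), 2), Mul(-1, Mul(49, Rational(-3, 5)))) = Add(Pow(Add(2, Mul(8, Rational(1, 3))), 2), Mul(-1, Rational(-147, 5))) = Add(Pow(Add(2, Rational(8, 3)), 2), Rational(147, 5)) = Add(Pow(Rational(14, 3), 2), Rational(147, 5)) = Add(Rational(196, 9), Rational(147, 5)) = Rational(2303, 45)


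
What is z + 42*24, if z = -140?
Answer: 868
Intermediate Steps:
z + 42*24 = -140 + 42*24 = -140 + 1008 = 868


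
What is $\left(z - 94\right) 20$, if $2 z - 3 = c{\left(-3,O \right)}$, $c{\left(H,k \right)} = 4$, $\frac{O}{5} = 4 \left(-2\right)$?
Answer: $-1810$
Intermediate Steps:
$O = -40$ ($O = 5 \cdot 4 \left(-2\right) = 5 \left(-8\right) = -40$)
$z = \frac{7}{2}$ ($z = \frac{3}{2} + \frac{1}{2} \cdot 4 = \frac{3}{2} + 2 = \frac{7}{2} \approx 3.5$)
$\left(z - 94\right) 20 = \left(\frac{7}{2} - 94\right) 20 = \left(- \frac{181}{2}\right) 20 = -1810$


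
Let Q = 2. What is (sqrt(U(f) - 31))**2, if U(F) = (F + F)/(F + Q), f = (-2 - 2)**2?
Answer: -263/9 ≈ -29.222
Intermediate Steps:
f = 16 (f = (-4)**2 = 16)
U(F) = 2*F/(2 + F) (U(F) = (F + F)/(F + 2) = (2*F)/(2 + F) = 2*F/(2 + F))
(sqrt(U(f) - 31))**2 = (sqrt(2*16/(2 + 16) - 31))**2 = (sqrt(2*16/18 - 31))**2 = (sqrt(2*16*(1/18) - 31))**2 = (sqrt(16/9 - 31))**2 = (sqrt(-263/9))**2 = (I*sqrt(263)/3)**2 = -263/9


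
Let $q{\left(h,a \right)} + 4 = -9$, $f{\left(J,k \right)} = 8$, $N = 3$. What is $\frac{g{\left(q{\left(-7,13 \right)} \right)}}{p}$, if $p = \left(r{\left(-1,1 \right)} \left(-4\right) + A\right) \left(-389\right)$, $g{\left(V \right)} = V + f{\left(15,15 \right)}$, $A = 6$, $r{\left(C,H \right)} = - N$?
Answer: $\frac{5}{7002} \approx 0.00071408$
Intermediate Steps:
$q{\left(h,a \right)} = -13$ ($q{\left(h,a \right)} = -4 - 9 = -13$)
$r{\left(C,H \right)} = -3$ ($r{\left(C,H \right)} = \left(-1\right) 3 = -3$)
$g{\left(V \right)} = 8 + V$ ($g{\left(V \right)} = V + 8 = 8 + V$)
$p = -7002$ ($p = \left(\left(-3\right) \left(-4\right) + 6\right) \left(-389\right) = \left(12 + 6\right) \left(-389\right) = 18 \left(-389\right) = -7002$)
$\frac{g{\left(q{\left(-7,13 \right)} \right)}}{p} = \frac{8 - 13}{-7002} = \left(-5\right) \left(- \frac{1}{7002}\right) = \frac{5}{7002}$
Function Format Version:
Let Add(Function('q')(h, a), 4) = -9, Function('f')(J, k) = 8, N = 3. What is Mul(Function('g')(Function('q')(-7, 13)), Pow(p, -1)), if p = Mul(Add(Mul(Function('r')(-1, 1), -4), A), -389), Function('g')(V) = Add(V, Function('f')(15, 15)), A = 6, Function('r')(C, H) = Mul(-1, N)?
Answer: Rational(5, 7002) ≈ 0.00071408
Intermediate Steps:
Function('q')(h, a) = -13 (Function('q')(h, a) = Add(-4, -9) = -13)
Function('r')(C, H) = -3 (Function('r')(C, H) = Mul(-1, 3) = -3)
Function('g')(V) = Add(8, V) (Function('g')(V) = Add(V, 8) = Add(8, V))
p = -7002 (p = Mul(Add(Mul(-3, -4), 6), -389) = Mul(Add(12, 6), -389) = Mul(18, -389) = -7002)
Mul(Function('g')(Function('q')(-7, 13)), Pow(p, -1)) = Mul(Add(8, -13), Pow(-7002, -1)) = Mul(-5, Rational(-1, 7002)) = Rational(5, 7002)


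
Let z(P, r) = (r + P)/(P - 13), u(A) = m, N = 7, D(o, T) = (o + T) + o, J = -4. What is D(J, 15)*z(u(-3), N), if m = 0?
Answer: -49/13 ≈ -3.7692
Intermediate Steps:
D(o, T) = T + 2*o (D(o, T) = (T + o) + o = T + 2*o)
u(A) = 0
z(P, r) = (P + r)/(-13 + P)
D(J, 15)*z(u(-3), N) = (15 + 2*(-4))*((0 + 7)/(-13 + 0)) = (15 - 8)*(7/(-13)) = 7*(-1/13*7) = 7*(-7/13) = -49/13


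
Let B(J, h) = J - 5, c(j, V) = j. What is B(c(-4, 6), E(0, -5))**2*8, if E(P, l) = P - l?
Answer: 648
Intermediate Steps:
B(J, h) = -5 + J
B(c(-4, 6), E(0, -5))**2*8 = (-5 - 4)**2*8 = (-9)**2*8 = 81*8 = 648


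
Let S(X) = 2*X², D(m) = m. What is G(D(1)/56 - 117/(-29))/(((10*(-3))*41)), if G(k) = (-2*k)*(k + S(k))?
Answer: 320187584473/1317052826880 ≈ 0.24311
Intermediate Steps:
G(k) = -2*k*(k + 2*k²) (G(k) = (-2*k)*(k + 2*k²) = -2*k*(k + 2*k²))
G(D(1)/56 - 117/(-29))/(((10*(-3))*41)) = ((1/56 - 117/(-29))²*(-2 - 4*(1/56 - 117/(-29))))/(((10*(-3))*41)) = ((1*(1/56) - 117*(-1/29))²*(-2 - 4*(1*(1/56) - 117*(-1/29))))/((-30*41)) = ((1/56 + 117/29)²*(-2 - 4*(1/56 + 117/29)))/(-1230) = ((6581/1624)²*(-2 - 4*6581/1624))*(-1/1230) = (43309561*(-2 - 6581/406)/2637376)*(-1/1230) = ((43309561/2637376)*(-7393/406))*(-1/1230) = -320187584473/1070774656*(-1/1230) = 320187584473/1317052826880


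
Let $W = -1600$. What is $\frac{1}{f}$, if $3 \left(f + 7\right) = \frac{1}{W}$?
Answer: $- \frac{4800}{33601} \approx -0.14285$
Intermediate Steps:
$f = - \frac{33601}{4800}$ ($f = -7 + \frac{1}{3 \left(-1600\right)} = -7 + \frac{1}{3} \left(- \frac{1}{1600}\right) = -7 - \frac{1}{4800} = - \frac{33601}{4800} \approx -7.0002$)
$\frac{1}{f} = \frac{1}{- \frac{33601}{4800}} = - \frac{4800}{33601}$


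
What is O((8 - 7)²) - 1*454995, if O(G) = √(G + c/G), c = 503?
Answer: -454995 + 6*√14 ≈ -4.5497e+5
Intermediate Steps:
O(G) = √(G + 503/G)
O((8 - 7)²) - 1*454995 = √((8 - 7)² + 503/((8 - 7)²)) - 1*454995 = √(1² + 503/(1²)) - 454995 = √(1 + 503/1) - 454995 = √(1 + 503*1) - 454995 = √(1 + 503) - 454995 = √504 - 454995 = 6*√14 - 454995 = -454995 + 6*√14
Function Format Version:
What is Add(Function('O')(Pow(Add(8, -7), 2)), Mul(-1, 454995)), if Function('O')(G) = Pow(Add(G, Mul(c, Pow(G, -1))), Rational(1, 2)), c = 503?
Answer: Add(-454995, Mul(6, Pow(14, Rational(1, 2)))) ≈ -4.5497e+5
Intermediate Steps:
Function('O')(G) = Pow(Add(G, Mul(503, Pow(G, -1))), Rational(1, 2))
Add(Function('O')(Pow(Add(8, -7), 2)), Mul(-1, 454995)) = Add(Pow(Add(Pow(Add(8, -7), 2), Mul(503, Pow(Pow(Add(8, -7), 2), -1))), Rational(1, 2)), Mul(-1, 454995)) = Add(Pow(Add(Pow(1, 2), Mul(503, Pow(Pow(1, 2), -1))), Rational(1, 2)), -454995) = Add(Pow(Add(1, Mul(503, Pow(1, -1))), Rational(1, 2)), -454995) = Add(Pow(Add(1, Mul(503, 1)), Rational(1, 2)), -454995) = Add(Pow(Add(1, 503), Rational(1, 2)), -454995) = Add(Pow(504, Rational(1, 2)), -454995) = Add(Mul(6, Pow(14, Rational(1, 2))), -454995) = Add(-454995, Mul(6, Pow(14, Rational(1, 2))))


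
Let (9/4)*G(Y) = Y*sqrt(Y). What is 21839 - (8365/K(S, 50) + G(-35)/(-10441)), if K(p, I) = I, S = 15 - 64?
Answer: 216717/10 - 140*I*sqrt(35)/93969 ≈ 21672.0 - 0.0088141*I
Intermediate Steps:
S = -49
G(Y) = 4*Y**(3/2)/9 (G(Y) = 4*(Y*sqrt(Y))/9 = 4*Y**(3/2)/9)
21839 - (8365/K(S, 50) + G(-35)/(-10441)) = 21839 - (8365/50 + (4*(-35)**(3/2)/9)/(-10441)) = 21839 - (8365*(1/50) + (4*(-35*I*sqrt(35))/9)*(-1/10441)) = 21839 - (1673/10 - 140*I*sqrt(35)/9*(-1/10441)) = 21839 - (1673/10 + 140*I*sqrt(35)/93969) = 21839 + (-1673/10 - 140*I*sqrt(35)/93969) = 216717/10 - 140*I*sqrt(35)/93969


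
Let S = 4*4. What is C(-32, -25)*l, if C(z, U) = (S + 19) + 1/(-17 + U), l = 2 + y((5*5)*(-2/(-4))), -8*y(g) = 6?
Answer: 7345/168 ≈ 43.720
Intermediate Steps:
y(g) = -¾ (y(g) = -⅛*6 = -¾)
l = 5/4 (l = 2 - ¾ = 5/4 ≈ 1.2500)
S = 16
C(z, U) = 35 + 1/(-17 + U) (C(z, U) = (16 + 19) + 1/(-17 + U) = 35 + 1/(-17 + U))
C(-32, -25)*l = ((-594 + 35*(-25))/(-17 - 25))*(5/4) = ((-594 - 875)/(-42))*(5/4) = -1/42*(-1469)*(5/4) = (1469/42)*(5/4) = 7345/168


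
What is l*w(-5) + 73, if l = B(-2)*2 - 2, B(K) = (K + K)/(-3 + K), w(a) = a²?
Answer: 63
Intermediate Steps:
B(K) = 2*K/(-3 + K) (B(K) = (2*K)/(-3 + K) = 2*K/(-3 + K))
l = -⅖ (l = (2*(-2)/(-3 - 2))*2 - 2 = (2*(-2)/(-5))*2 - 2 = (2*(-2)*(-⅕))*2 - 2 = (⅘)*2 - 2 = 8/5 - 2 = -⅖ ≈ -0.40000)
l*w(-5) + 73 = -⅖*(-5)² + 73 = -⅖*25 + 73 = -10 + 73 = 63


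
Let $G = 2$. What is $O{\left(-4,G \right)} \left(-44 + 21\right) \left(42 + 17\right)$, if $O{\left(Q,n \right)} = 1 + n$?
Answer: $-4071$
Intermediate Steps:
$O{\left(-4,G \right)} \left(-44 + 21\right) \left(42 + 17\right) = \left(1 + 2\right) \left(-44 + 21\right) \left(42 + 17\right) = 3 \left(\left(-23\right) 59\right) = 3 \left(-1357\right) = -4071$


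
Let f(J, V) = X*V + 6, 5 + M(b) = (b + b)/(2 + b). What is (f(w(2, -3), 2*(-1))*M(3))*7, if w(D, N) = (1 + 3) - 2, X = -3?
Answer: -1596/5 ≈ -319.20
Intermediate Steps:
w(D, N) = 2 (w(D, N) = 4 - 2 = 2)
M(b) = -5 + 2*b/(2 + b) (M(b) = -5 + (b + b)/(2 + b) = -5 + (2*b)/(2 + b) = -5 + 2*b/(2 + b))
f(J, V) = 6 - 3*V (f(J, V) = -3*V + 6 = 6 - 3*V)
(f(w(2, -3), 2*(-1))*M(3))*7 = ((6 - 6*(-1))*((-10 - 3*3)/(2 + 3)))*7 = ((6 - 3*(-2))*((-10 - 9)/5))*7 = ((6 + 6)*((⅕)*(-19)))*7 = (12*(-19/5))*7 = -228/5*7 = -1596/5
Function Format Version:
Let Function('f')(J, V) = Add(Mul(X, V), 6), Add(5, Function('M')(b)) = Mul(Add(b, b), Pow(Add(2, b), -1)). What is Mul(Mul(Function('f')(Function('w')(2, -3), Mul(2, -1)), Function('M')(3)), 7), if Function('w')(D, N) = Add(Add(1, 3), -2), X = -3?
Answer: Rational(-1596, 5) ≈ -319.20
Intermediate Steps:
Function('w')(D, N) = 2 (Function('w')(D, N) = Add(4, -2) = 2)
Function('M')(b) = Add(-5, Mul(2, b, Pow(Add(2, b), -1))) (Function('M')(b) = Add(-5, Mul(Add(b, b), Pow(Add(2, b), -1))) = Add(-5, Mul(Mul(2, b), Pow(Add(2, b), -1))) = Add(-5, Mul(2, b, Pow(Add(2, b), -1))))
Function('f')(J, V) = Add(6, Mul(-3, V)) (Function('f')(J, V) = Add(Mul(-3, V), 6) = Add(6, Mul(-3, V)))
Mul(Mul(Function('f')(Function('w')(2, -3), Mul(2, -1)), Function('M')(3)), 7) = Mul(Mul(Add(6, Mul(-3, Mul(2, -1))), Mul(Pow(Add(2, 3), -1), Add(-10, Mul(-3, 3)))), 7) = Mul(Mul(Add(6, Mul(-3, -2)), Mul(Pow(5, -1), Add(-10, -9))), 7) = Mul(Mul(Add(6, 6), Mul(Rational(1, 5), -19)), 7) = Mul(Mul(12, Rational(-19, 5)), 7) = Mul(Rational(-228, 5), 7) = Rational(-1596, 5)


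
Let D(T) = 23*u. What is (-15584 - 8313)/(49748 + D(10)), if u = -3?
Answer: -23897/49679 ≈ -0.48103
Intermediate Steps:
D(T) = -69 (D(T) = 23*(-3) = -69)
(-15584 - 8313)/(49748 + D(10)) = (-15584 - 8313)/(49748 - 69) = -23897/49679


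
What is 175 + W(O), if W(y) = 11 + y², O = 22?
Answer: 670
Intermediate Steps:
175 + W(O) = 175 + (11 + 22²) = 175 + (11 + 484) = 175 + 495 = 670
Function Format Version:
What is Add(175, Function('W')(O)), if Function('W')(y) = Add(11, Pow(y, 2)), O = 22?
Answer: 670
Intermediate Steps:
Add(175, Function('W')(O)) = Add(175, Add(11, Pow(22, 2))) = Add(175, Add(11, 484)) = Add(175, 495) = 670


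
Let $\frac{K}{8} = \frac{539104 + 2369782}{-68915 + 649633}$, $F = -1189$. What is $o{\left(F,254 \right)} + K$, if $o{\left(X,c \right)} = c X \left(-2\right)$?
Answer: $\frac{175391955852}{290359} \approx 6.0405 \cdot 10^{5}$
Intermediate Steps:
$K = \frac{11635544}{290359}$ ($K = 8 \frac{539104 + 2369782}{-68915 + 649633} = 8 \cdot \frac{2908886}{580718} = 8 \cdot 2908886 \cdot \frac{1}{580718} = 8 \cdot \frac{1454443}{290359} = \frac{11635544}{290359} \approx 40.073$)
$o{\left(X,c \right)} = - 2 X c$ ($o{\left(X,c \right)} = X c \left(-2\right) = - 2 X c$)
$o{\left(F,254 \right)} + K = \left(-2\right) \left(-1189\right) 254 + \frac{11635544}{290359} = 604012 + \frac{11635544}{290359} = \frac{175391955852}{290359}$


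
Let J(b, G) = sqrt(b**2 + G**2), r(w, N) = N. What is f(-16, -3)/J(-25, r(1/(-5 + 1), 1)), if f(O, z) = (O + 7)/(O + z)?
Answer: 9*sqrt(626)/11894 ≈ 0.018932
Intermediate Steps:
f(O, z) = (7 + O)/(O + z)
J(b, G) = sqrt(G**2 + b**2)
f(-16, -3)/J(-25, r(1/(-5 + 1), 1)) = ((7 - 16)/(-16 - 3))/(sqrt(1**2 + (-25)**2)) = (-9/(-19))/(sqrt(1 + 625)) = (-1/19*(-9))/(sqrt(626)) = 9*(sqrt(626)/626)/19 = 9*sqrt(626)/11894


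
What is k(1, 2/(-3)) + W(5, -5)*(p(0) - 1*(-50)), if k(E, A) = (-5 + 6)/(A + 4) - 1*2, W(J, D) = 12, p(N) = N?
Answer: 5983/10 ≈ 598.30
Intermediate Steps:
k(E, A) = -2 + 1/(4 + A) (k(E, A) = 1/(4 + A) - 2 = -2 + 1/(4 + A))
k(1, 2/(-3)) + W(5, -5)*(p(0) - 1*(-50)) = (-7 - 4/(-3))/(4 + 2/(-3)) + 12*(0 - 1*(-50)) = (-7 - 4*(-1)/3)/(4 + 2*(-⅓)) + 12*(0 + 50) = (-7 - 2*(-⅔))/(4 - ⅔) + 12*50 = (-7 + 4/3)/(10/3) + 600 = (3/10)*(-17/3) + 600 = -17/10 + 600 = 5983/10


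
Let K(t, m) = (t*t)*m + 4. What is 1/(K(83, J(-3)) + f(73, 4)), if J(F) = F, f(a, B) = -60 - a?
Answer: -1/20796 ≈ -4.8086e-5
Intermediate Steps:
K(t, m) = 4 + m*t**2 (K(t, m) = t**2*m + 4 = m*t**2 + 4 = 4 + m*t**2)
1/(K(83, J(-3)) + f(73, 4)) = 1/((4 - 3*83**2) + (-60 - 1*73)) = 1/((4 - 3*6889) + (-60 - 73)) = 1/((4 - 20667) - 133) = 1/(-20663 - 133) = 1/(-20796) = -1/20796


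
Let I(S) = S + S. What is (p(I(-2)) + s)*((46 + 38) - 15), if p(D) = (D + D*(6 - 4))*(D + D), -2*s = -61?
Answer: 17457/2 ≈ 8728.5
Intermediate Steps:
s = 61/2 (s = -1/2*(-61) = 61/2 ≈ 30.500)
I(S) = 2*S
p(D) = 6*D**2 (p(D) = (D + D*2)*(2*D) = (D + 2*D)*(2*D) = (3*D)*(2*D) = 6*D**2)
(p(I(-2)) + s)*((46 + 38) - 15) = (6*(2*(-2))**2 + 61/2)*((46 + 38) - 15) = (6*(-4)**2 + 61/2)*(84 - 15) = (6*16 + 61/2)*69 = (96 + 61/2)*69 = (253/2)*69 = 17457/2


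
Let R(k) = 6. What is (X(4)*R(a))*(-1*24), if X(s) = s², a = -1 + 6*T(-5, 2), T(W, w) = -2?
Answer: -2304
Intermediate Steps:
a = -13 (a = -1 + 6*(-2) = -1 - 12 = -13)
(X(4)*R(a))*(-1*24) = (4²*6)*(-1*24) = (16*6)*(-24) = 96*(-24) = -2304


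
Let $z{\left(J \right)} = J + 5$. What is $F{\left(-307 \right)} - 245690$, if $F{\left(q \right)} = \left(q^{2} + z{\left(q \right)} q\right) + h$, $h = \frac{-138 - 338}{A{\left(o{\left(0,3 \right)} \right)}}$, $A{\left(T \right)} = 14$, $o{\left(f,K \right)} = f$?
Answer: $-58761$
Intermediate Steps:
$z{\left(J \right)} = 5 + J$
$h = -34$ ($h = \frac{-138 - 338}{14} = \left(-138 - 338\right) \frac{1}{14} = \left(-476\right) \frac{1}{14} = -34$)
$F{\left(q \right)} = -34 + q^{2} + q \left(5 + q\right)$ ($F{\left(q \right)} = \left(q^{2} + \left(5 + q\right) q\right) - 34 = \left(q^{2} + q \left(5 + q\right)\right) - 34 = -34 + q^{2} + q \left(5 + q\right)$)
$F{\left(-307 \right)} - 245690 = \left(-34 + \left(-307\right)^{2} - 307 \left(5 - 307\right)\right) - 245690 = \left(-34 + 94249 - -92714\right) - 245690 = \left(-34 + 94249 + 92714\right) - 245690 = 186929 - 245690 = -58761$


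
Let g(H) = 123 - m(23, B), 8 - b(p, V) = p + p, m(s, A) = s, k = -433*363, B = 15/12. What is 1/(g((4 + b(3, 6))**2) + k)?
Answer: -1/157079 ≈ -6.3662e-6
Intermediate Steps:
B = 5/4 (B = 15*(1/12) = 5/4 ≈ 1.2500)
k = -157179
b(p, V) = 8 - 2*p (b(p, V) = 8 - (p + p) = 8 - 2*p)
g(H) = 100 (g(H) = 123 - 1*23 = 123 - 23 = 100)
1/(g((4 + b(3, 6))**2) + k) = 1/(100 - 157179) = 1/(-157079) = -1/157079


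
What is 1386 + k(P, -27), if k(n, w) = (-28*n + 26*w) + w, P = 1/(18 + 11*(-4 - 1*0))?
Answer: 8555/13 ≈ 658.08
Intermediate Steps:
P = -1/26 (P = 1/(18 + 11*(-4 + 0)) = 1/(18 + 11*(-4)) = 1/(18 - 44) = 1/(-26) = -1/26 ≈ -0.038462)
k(n, w) = -28*n + 27*w
1386 + k(P, -27) = 1386 + (-28*(-1/26) + 27*(-27)) = 1386 + (14/13 - 729) = 1386 - 9463/13 = 8555/13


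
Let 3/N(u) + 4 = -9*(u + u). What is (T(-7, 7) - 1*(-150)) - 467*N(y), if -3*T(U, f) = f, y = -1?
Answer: 1999/42 ≈ 47.595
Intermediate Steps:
T(U, f) = -f/3
N(u) = 3/(-4 - 18*u) (N(u) = 3/(-4 - 9*(u + u)) = 3/(-4 - 18*u))
(T(-7, 7) - 1*(-150)) - 467*N(y) = (-1/3*7 - 1*(-150)) - (-1401)/(4 + 18*(-1)) = (-7/3 + 150) - (-1401)/(4 - 18) = 443/3 - (-1401)/(-14) = 443/3 - (-1401)*(-1)/14 = 443/3 - 467*3/14 = 443/3 - 1401/14 = 1999/42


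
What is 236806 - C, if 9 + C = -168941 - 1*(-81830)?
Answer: 323926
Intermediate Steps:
C = -87120 (C = -9 + (-168941 - 1*(-81830)) = -9 + (-168941 + 81830) = -9 - 87111 = -87120)
236806 - C = 236806 - 1*(-87120) = 236806 + 87120 = 323926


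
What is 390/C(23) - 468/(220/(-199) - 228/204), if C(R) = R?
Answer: 570258/2507 ≈ 227.47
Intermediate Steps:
390/C(23) - 468/(220/(-199) - 228/204) = 390/23 - 468/(220/(-199) - 228/204) = 390*(1/23) - 468/(220*(-1/199) - 228*1/204) = 390/23 - 468/(-220/199 - 19/17) = 390/23 - 468/(-7521/3383) = 390/23 - 468*(-3383/7521) = 390/23 + 527748/2507 = 570258/2507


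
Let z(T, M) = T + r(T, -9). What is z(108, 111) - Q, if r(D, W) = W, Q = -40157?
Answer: 40256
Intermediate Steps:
z(T, M) = -9 + T (z(T, M) = T - 9 = -9 + T)
z(108, 111) - Q = (-9 + 108) - 1*(-40157) = 99 + 40157 = 40256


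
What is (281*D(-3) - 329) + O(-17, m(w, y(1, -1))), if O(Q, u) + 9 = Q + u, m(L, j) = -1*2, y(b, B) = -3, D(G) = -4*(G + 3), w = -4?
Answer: -357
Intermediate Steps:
D(G) = -12 - 4*G (D(G) = -4*(3 + G) = -12 - 4*G)
m(L, j) = -2
O(Q, u) = -9 + Q + u (O(Q, u) = -9 + (Q + u) = -9 + Q + u)
(281*D(-3) - 329) + O(-17, m(w, y(1, -1))) = (281*(-12 - 4*(-3)) - 329) + (-9 - 17 - 2) = (281*(-12 + 12) - 329) - 28 = (281*0 - 329) - 28 = (0 - 329) - 28 = -329 - 28 = -357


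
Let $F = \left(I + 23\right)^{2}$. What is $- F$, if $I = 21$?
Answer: $-1936$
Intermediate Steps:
$F = 1936$ ($F = \left(21 + 23\right)^{2} = 44^{2} = 1936$)
$- F = \left(-1\right) 1936 = -1936$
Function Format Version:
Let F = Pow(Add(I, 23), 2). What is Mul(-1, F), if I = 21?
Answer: -1936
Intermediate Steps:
F = 1936 (F = Pow(Add(21, 23), 2) = Pow(44, 2) = 1936)
Mul(-1, F) = Mul(-1, 1936) = -1936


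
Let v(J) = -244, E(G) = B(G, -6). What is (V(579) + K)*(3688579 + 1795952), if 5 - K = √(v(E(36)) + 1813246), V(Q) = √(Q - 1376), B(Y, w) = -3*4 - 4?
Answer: 27422655 - 5484531*√1813002 + 5484531*I*√797 ≈ -7.3574e+9 + 1.5483e+8*I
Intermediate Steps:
B(Y, w) = -16 (B(Y, w) = -12 - 4 = -16)
E(G) = -16
V(Q) = √(-1376 + Q)
K = 5 - √1813002 (K = 5 - √(-244 + 1813246) = 5 - √1813002 ≈ -1341.5)
(V(579) + K)*(3688579 + 1795952) = (√(-1376 + 579) + (5 - √1813002))*(3688579 + 1795952) = (√(-797) + (5 - √1813002))*5484531 = (I*√797 + (5 - √1813002))*5484531 = (5 - √1813002 + I*√797)*5484531 = 27422655 - 5484531*√1813002 + 5484531*I*√797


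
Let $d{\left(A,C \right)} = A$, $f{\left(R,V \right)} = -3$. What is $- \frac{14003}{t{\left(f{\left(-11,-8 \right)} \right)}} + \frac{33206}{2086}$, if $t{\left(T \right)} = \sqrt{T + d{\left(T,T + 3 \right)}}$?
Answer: $\frac{16603}{1043} + \frac{14003 i \sqrt{6}}{6} \approx 15.919 + 5716.7 i$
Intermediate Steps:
$t{\left(T \right)} = \sqrt{2} \sqrt{T}$ ($t{\left(T \right)} = \sqrt{T + T} = \sqrt{2 T} = \sqrt{2} \sqrt{T}$)
$- \frac{14003}{t{\left(f{\left(-11,-8 \right)} \right)}} + \frac{33206}{2086} = - \frac{14003}{\sqrt{2} \sqrt{-3}} + \frac{33206}{2086} = - \frac{14003}{\sqrt{2} i \sqrt{3}} + 33206 \cdot \frac{1}{2086} = - \frac{14003}{i \sqrt{6}} + \frac{16603}{1043} = - 14003 \left(- \frac{i \sqrt{6}}{6}\right) + \frac{16603}{1043} = \frac{14003 i \sqrt{6}}{6} + \frac{16603}{1043} = \frac{16603}{1043} + \frac{14003 i \sqrt{6}}{6}$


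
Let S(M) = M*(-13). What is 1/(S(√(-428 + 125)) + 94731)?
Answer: 2429/230102912 + I*√303/690308736 ≈ 1.0556e-5 + 2.5216e-8*I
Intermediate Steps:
S(M) = -13*M
1/(S(√(-428 + 125)) + 94731) = 1/(-13*√(-428 + 125) + 94731) = 1/(-13*I*√303 + 94731) = 1/(94731 - 13*I*√303)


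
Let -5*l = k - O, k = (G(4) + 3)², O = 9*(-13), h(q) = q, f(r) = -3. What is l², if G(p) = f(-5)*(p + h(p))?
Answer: 311364/25 ≈ 12455.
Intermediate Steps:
O = -117
G(p) = -6*p (G(p) = -3*(p + p) = -6*p)
k = 441 (k = (-6*4 + 3)² = (-24 + 3)² = (-21)² = 441)
l = -558/5 (l = -(441 - 1*(-117))/5 = -(441 + 117)/5 = -⅕*558 = -558/5 ≈ -111.60)
l² = (-558/5)² = 311364/25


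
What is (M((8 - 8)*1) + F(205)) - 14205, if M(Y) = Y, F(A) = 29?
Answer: -14176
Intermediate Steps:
(M((8 - 8)*1) + F(205)) - 14205 = ((8 - 8)*1 + 29) - 14205 = (0*1 + 29) - 14205 = (0 + 29) - 14205 = 29 - 14205 = -14176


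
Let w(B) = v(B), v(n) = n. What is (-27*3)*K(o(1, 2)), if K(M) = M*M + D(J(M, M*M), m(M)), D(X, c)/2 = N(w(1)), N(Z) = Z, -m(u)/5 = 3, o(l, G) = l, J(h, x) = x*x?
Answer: -243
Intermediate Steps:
w(B) = B
J(h, x) = x²
m(u) = -15 (m(u) = -5*3 = -15)
D(X, c) = 2 (D(X, c) = 2*1 = 2)
K(M) = 2 + M² (K(M) = M*M + 2 = M² + 2 = 2 + M²)
(-27*3)*K(o(1, 2)) = (-27*3)*(2 + 1²) = -81*(2 + 1) = -81*3 = -243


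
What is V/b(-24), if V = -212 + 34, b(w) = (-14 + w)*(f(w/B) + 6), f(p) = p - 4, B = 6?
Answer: -89/38 ≈ -2.3421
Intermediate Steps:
f(p) = -4 + p
b(w) = (-14 + w)*(2 + w/6) (b(w) = (-14 + w)*((-4 + w/6) + 6) = (-14 + w)*(2 + w/6))
V = -178
V/b(-24) = -178/(-28 - ⅓*(-24) + (⅙)*(-24)²) = -178/(-28 + 8 + (⅙)*576) = -178/(-28 + 8 + 96) = -178/76 = -178*1/76 = -89/38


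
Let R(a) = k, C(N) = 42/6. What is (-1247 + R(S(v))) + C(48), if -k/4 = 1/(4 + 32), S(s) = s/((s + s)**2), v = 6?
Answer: -11161/9 ≈ -1240.1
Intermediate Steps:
C(N) = 7 (C(N) = 42*(1/6) = 7)
S(s) = 1/(4*s) (S(s) = s/((2*s)**2) = s/((4*s**2)) = s*(1/(4*s**2)) = 1/(4*s))
k = -1/9 (k = -4/(4 + 32) = -4/36 = -4*1/36 = -1/9 ≈ -0.11111)
R(a) = -1/9
(-1247 + R(S(v))) + C(48) = (-1247 - 1/9) + 7 = -11224/9 + 7 = -11161/9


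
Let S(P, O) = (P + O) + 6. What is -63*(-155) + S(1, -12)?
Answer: 9760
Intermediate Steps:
S(P, O) = 6 + O + P (S(P, O) = (O + P) + 6 = 6 + O + P)
-63*(-155) + S(1, -12) = -63*(-155) + (6 - 12 + 1) = 9765 - 5 = 9760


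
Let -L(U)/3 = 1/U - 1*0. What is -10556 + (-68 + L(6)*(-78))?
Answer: -10585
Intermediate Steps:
L(U) = -3/U (L(U) = -3*(1/U - 1*0) = -3*(1/U + 0) = -3/U)
-10556 + (-68 + L(6)*(-78)) = -10556 + (-68 - 3/6*(-78)) = -10556 + (-68 - 3*1/6*(-78)) = -10556 + (-68 - 1/2*(-78)) = -10556 + (-68 + 39) = -10556 - 29 = -10585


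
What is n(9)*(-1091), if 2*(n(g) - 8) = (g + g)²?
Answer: -185470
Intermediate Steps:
n(g) = 8 + 2*g² (n(g) = 8 + (g + g)²/2 = 8 + (2*g)²/2 = 8 + (4*g²)/2 = 8 + 2*g²)
n(9)*(-1091) = (8 + 2*9²)*(-1091) = (8 + 2*81)*(-1091) = (8 + 162)*(-1091) = 170*(-1091) = -185470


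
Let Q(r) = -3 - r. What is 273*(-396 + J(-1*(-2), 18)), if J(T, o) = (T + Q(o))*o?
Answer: -201474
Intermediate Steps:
J(T, o) = o*(-3 + T - o) (J(T, o) = (T + (-3 - o))*o = (-3 + T - o)*o = o*(-3 + T - o))
273*(-396 + J(-1*(-2), 18)) = 273*(-396 + 18*(-3 - 1*(-2) - 1*18)) = 273*(-396 + 18*(-3 + 2 - 18)) = 273*(-396 + 18*(-19)) = 273*(-396 - 342) = 273*(-738) = -201474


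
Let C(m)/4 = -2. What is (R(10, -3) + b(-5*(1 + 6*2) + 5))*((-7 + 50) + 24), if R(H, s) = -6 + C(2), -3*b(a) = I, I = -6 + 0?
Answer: -804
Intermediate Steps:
C(m) = -8 (C(m) = 4*(-2) = -8)
I = -6
b(a) = 2 (b(a) = -1/3*(-6) = 2)
R(H, s) = -14 (R(H, s) = -6 - 8 = -14)
(R(10, -3) + b(-5*(1 + 6*2) + 5))*((-7 + 50) + 24) = (-14 + 2)*((-7 + 50) + 24) = -12*(43 + 24) = -12*67 = -804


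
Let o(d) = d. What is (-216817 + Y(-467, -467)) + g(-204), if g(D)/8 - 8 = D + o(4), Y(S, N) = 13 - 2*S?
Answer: -217406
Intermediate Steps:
g(D) = 96 + 8*D (g(D) = 64 + 8*(D + 4) = 64 + 8*(4 + D) = 64 + (32 + 8*D) = 96 + 8*D)
(-216817 + Y(-467, -467)) + g(-204) = (-216817 + (13 - 2*(-467))) + (96 + 8*(-204)) = (-216817 + (13 + 934)) + (96 - 1632) = (-216817 + 947) - 1536 = -215870 - 1536 = -217406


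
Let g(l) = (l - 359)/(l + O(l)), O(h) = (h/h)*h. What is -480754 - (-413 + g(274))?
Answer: -263226783/548 ≈ -4.8034e+5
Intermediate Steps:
O(h) = h (O(h) = 1*h = h)
g(l) = (-359 + l)/(2*l) (g(l) = (l - 359)/(l + l) = (-359 + l)/((2*l)) = (-359 + l)*(1/(2*l)) = (-359 + l)/(2*l))
-480754 - (-413 + g(274)) = -480754 - (-413 + (1/2)*(-359 + 274)/274) = -480754 - (-413 + (1/2)*(1/274)*(-85)) = -480754 - (-413 - 85/548) = -480754 - 1*(-226409/548) = -480754 + 226409/548 = -263226783/548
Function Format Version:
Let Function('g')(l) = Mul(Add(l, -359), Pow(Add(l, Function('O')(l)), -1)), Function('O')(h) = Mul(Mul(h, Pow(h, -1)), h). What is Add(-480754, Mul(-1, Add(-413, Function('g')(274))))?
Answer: Rational(-263226783, 548) ≈ -4.8034e+5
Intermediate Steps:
Function('O')(h) = h (Function('O')(h) = Mul(1, h) = h)
Function('g')(l) = Mul(Rational(1, 2), Pow(l, -1), Add(-359, l)) (Function('g')(l) = Mul(Add(l, -359), Pow(Add(l, l), -1)) = Mul(Add(-359, l), Pow(Mul(2, l), -1)) = Mul(Add(-359, l), Mul(Rational(1, 2), Pow(l, -1))) = Mul(Rational(1, 2), Pow(l, -1), Add(-359, l)))
Add(-480754, Mul(-1, Add(-413, Function('g')(274)))) = Add(-480754, Mul(-1, Add(-413, Mul(Rational(1, 2), Pow(274, -1), Add(-359, 274))))) = Add(-480754, Mul(-1, Add(-413, Mul(Rational(1, 2), Rational(1, 274), -85)))) = Add(-480754, Mul(-1, Add(-413, Rational(-85, 548)))) = Add(-480754, Mul(-1, Rational(-226409, 548))) = Add(-480754, Rational(226409, 548)) = Rational(-263226783, 548)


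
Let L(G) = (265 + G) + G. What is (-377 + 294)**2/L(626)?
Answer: 6889/1517 ≈ 4.5412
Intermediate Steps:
L(G) = 265 + 2*G
(-377 + 294)**2/L(626) = (-377 + 294)**2/(265 + 2*626) = (-83)**2/(265 + 1252) = 6889/1517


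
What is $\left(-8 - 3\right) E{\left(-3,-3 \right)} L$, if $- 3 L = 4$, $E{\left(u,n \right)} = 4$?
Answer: $\frac{176}{3} \approx 58.667$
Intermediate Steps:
$L = - \frac{4}{3}$ ($L = \left(- \frac{1}{3}\right) 4 = - \frac{4}{3} \approx -1.3333$)
$\left(-8 - 3\right) E{\left(-3,-3 \right)} L = \left(-8 - 3\right) 4 \left(- \frac{4}{3}\right) = \left(-11\right) 4 \left(- \frac{4}{3}\right) = \left(-44\right) \left(- \frac{4}{3}\right) = \frac{176}{3}$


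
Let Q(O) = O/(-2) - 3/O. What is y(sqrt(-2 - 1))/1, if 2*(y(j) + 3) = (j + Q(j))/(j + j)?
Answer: -21/8 ≈ -2.6250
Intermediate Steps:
Q(O) = -3/O - O/2 (Q(O) = O*(-1/2) - 3/O = -O/2 - 3/O = -3/O - O/2)
y(j) = -3 + (j/2 - 3/j)/(4*j) (y(j) = -3 + ((j + (-3/j - j/2))/(j + j))/2 = -3 + ((j/2 - 3/j)/((2*j)))/2 = -3 + ((j/2 - 3/j)*(1/(2*j)))/2 = -3 + ((j/2 - 3/j)/(2*j))/2 = -3 + (j/2 - 3/j)/(4*j))
y(sqrt(-2 - 1))/1 = (-23/8 - 3/(4*(-2 - 1)))/1 = 1*(-23/8 - 3/(4*(sqrt(-3))**2)) = 1*(-23/8 - 3/(4*(I*sqrt(3))**2)) = 1*(-23/8 - 3/4*(-1/3)) = 1*(-23/8 + 1/4) = 1*(-21/8) = -21/8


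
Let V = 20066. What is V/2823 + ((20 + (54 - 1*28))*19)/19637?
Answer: 396503344/55435251 ≈ 7.1525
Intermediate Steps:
V/2823 + ((20 + (54 - 1*28))*19)/19637 = 20066/2823 + ((20 + (54 - 1*28))*19)/19637 = 20066*(1/2823) + ((20 + (54 - 28))*19)*(1/19637) = 20066/2823 + ((20 + 26)*19)*(1/19637) = 20066/2823 + (46*19)*(1/19637) = 20066/2823 + 874*(1/19637) = 20066/2823 + 874/19637 = 396503344/55435251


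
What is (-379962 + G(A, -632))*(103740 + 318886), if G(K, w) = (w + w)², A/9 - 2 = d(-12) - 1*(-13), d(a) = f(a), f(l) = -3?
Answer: 514646049484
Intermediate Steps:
d(a) = -3
A = 108 (A = 18 + 9*(-3 - 1*(-13)) = 18 + 9*(-3 + 13) = 18 + 9*10 = 18 + 90 = 108)
G(K, w) = 4*w² (G(K, w) = (2*w)² = 4*w²)
(-379962 + G(A, -632))*(103740 + 318886) = (-379962 + 4*(-632)²)*(103740 + 318886) = (-379962 + 4*399424)*422626 = (-379962 + 1597696)*422626 = 1217734*422626 = 514646049484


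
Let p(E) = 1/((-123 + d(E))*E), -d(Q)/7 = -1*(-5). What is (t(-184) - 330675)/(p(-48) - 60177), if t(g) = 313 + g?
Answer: 2506860864/456382367 ≈ 5.4929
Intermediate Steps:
d(Q) = -35 (d(Q) = -(-7)*(-5) = -7*5 = -35)
p(E) = -1/(158*E) (p(E) = 1/((-123 - 35)*E) = 1/((-158)*E) = -1/(158*E))
(t(-184) - 330675)/(p(-48) - 60177) = ((313 - 184) - 330675)/(-1/158/(-48) - 60177) = (129 - 330675)/(-1/158*(-1/48) - 60177) = -330546/(1/7584 - 60177) = -330546/(-456382367/7584) = -330546*(-7584/456382367) = 2506860864/456382367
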